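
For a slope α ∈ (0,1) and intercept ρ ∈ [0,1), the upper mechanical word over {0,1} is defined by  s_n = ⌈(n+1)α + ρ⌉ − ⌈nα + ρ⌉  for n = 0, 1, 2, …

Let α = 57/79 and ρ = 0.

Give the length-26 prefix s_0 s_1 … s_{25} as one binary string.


11101110110111011011101110

n=0: ⌈(1·57)/79⌉ − ⌈(0·57)/79⌉ = ⌈57/79⌉ − ⌈0/79⌉ = 1 − 0 = 1
n=1: ⌈(2·57)/79⌉ − ⌈(1·57)/79⌉ = ⌈114/79⌉ − ⌈57/79⌉ = 2 − 1 = 1
n=2: ⌈(3·57)/79⌉ − ⌈(2·57)/79⌉ = ⌈171/79⌉ − ⌈114/79⌉ = 3 − 2 = 1
n=3: ⌈(4·57)/79⌉ − ⌈(3·57)/79⌉ = ⌈228/79⌉ − ⌈171/79⌉ = 3 − 3 = 0
n=4: ⌈(5·57)/79⌉ − ⌈(4·57)/79⌉ = ⌈285/79⌉ − ⌈228/79⌉ = 4 − 3 = 1
n=5: ⌈(6·57)/79⌉ − ⌈(5·57)/79⌉ = ⌈342/79⌉ − ⌈285/79⌉ = 5 − 4 = 1
n=6: ⌈(7·57)/79⌉ − ⌈(6·57)/79⌉ = ⌈399/79⌉ − ⌈342/79⌉ = 6 − 5 = 1
n=7: ⌈(8·57)/79⌉ − ⌈(7·57)/79⌉ = ⌈456/79⌉ − ⌈399/79⌉ = 6 − 6 = 0
n=8: ⌈(9·57)/79⌉ − ⌈(8·57)/79⌉ = ⌈513/79⌉ − ⌈456/79⌉ = 7 − 6 = 1
n=9: ⌈(10·57)/79⌉ − ⌈(9·57)/79⌉ = ⌈570/79⌉ − ⌈513/79⌉ = 8 − 7 = 1
n=10: ⌈(11·57)/79⌉ − ⌈(10·57)/79⌉ = ⌈627/79⌉ − ⌈570/79⌉ = 8 − 8 = 0
n=11: ⌈(12·57)/79⌉ − ⌈(11·57)/79⌉ = ⌈684/79⌉ − ⌈627/79⌉ = 9 − 8 = 1
n=12: ⌈(13·57)/79⌉ − ⌈(12·57)/79⌉ = ⌈741/79⌉ − ⌈684/79⌉ = 10 − 9 = 1
n=13: ⌈(14·57)/79⌉ − ⌈(13·57)/79⌉ = ⌈798/79⌉ − ⌈741/79⌉ = 11 − 10 = 1
n=14: ⌈(15·57)/79⌉ − ⌈(14·57)/79⌉ = ⌈855/79⌉ − ⌈798/79⌉ = 11 − 11 = 0
n=15: ⌈(16·57)/79⌉ − ⌈(15·57)/79⌉ = ⌈912/79⌉ − ⌈855/79⌉ = 12 − 11 = 1
n=16: ⌈(17·57)/79⌉ − ⌈(16·57)/79⌉ = ⌈969/79⌉ − ⌈912/79⌉ = 13 − 12 = 1
n=17: ⌈(18·57)/79⌉ − ⌈(17·57)/79⌉ = ⌈1026/79⌉ − ⌈969/79⌉ = 13 − 13 = 0
n=18: ⌈(19·57)/79⌉ − ⌈(18·57)/79⌉ = ⌈1083/79⌉ − ⌈1026/79⌉ = 14 − 13 = 1
n=19: ⌈(20·57)/79⌉ − ⌈(19·57)/79⌉ = ⌈1140/79⌉ − ⌈1083/79⌉ = 15 − 14 = 1
n=20: ⌈(21·57)/79⌉ − ⌈(20·57)/79⌉ = ⌈1197/79⌉ − ⌈1140/79⌉ = 16 − 15 = 1
n=21: ⌈(22·57)/79⌉ − ⌈(21·57)/79⌉ = ⌈1254/79⌉ − ⌈1197/79⌉ = 16 − 16 = 0
n=22: ⌈(23·57)/79⌉ − ⌈(22·57)/79⌉ = ⌈1311/79⌉ − ⌈1254/79⌉ = 17 − 16 = 1
n=23: ⌈(24·57)/79⌉ − ⌈(23·57)/79⌉ = ⌈1368/79⌉ − ⌈1311/79⌉ = 18 − 17 = 1
n=24: ⌈(25·57)/79⌉ − ⌈(24·57)/79⌉ = ⌈1425/79⌉ − ⌈1368/79⌉ = 19 − 18 = 1
n=25: ⌈(26·57)/79⌉ − ⌈(25·57)/79⌉ = ⌈1482/79⌉ − ⌈1425/79⌉ = 19 − 19 = 0


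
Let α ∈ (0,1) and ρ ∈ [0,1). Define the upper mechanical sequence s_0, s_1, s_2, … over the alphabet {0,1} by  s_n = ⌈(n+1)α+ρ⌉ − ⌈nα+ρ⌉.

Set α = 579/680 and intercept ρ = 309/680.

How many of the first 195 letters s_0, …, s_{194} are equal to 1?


166

#1s = Σ_{n=0}^{194} s_n = Σ_{n=0}^{194} (⌈(n+1)α+ρ⌉ − ⌈nα+ρ⌉)
the sum telescopes: every ⌈nα+ρ⌉ with 0 < n < 195 appears once with + and once with −, leaving ⌈195α+ρ⌉ − ⌈0·α+ρ⌉
195α + ρ = (195·579 + 309) / 680 = 113214/680
ρ = 309/680
⌈113214/680⌉ = 167,  ⌈309/680⌉ = 1
#1s = 167 − 1 = 166


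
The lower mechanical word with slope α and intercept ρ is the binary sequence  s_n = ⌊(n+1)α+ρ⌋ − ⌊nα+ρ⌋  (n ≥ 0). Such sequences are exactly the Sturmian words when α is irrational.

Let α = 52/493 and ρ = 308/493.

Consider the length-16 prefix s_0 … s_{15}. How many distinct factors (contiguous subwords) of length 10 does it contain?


t_n = ⌊(n·52+308)/493⌋ for n = 0 … 16:
  n=0…9: ⌊308/493⌋=0 ⌊360/493⌋=0 ⌊412/493⌋=0 ⌊464/493⌋=0 ⌊516/493⌋=1 ⌊568/493⌋=1 ⌊620/493⌋=1 ⌊672/493⌋=1 ⌊724/493⌋=1 ⌊776/493⌋=1
  n=10…16: ⌊828/493⌋=1 ⌊880/493⌋=1 ⌊932/493⌋=1 ⌊984/493⌋=1 ⌊1036/493⌋=2 ⌊1088/493⌋=2 ⌊1140/493⌋=2
s_n = t_(n+1) − t_n for n = 0 … 15 gives
prefix = 0001000000000100
slide a length-10 window over [0..9] … [6..15] (7 windows); first occurrence of each distinct factor:
  [  0..  9] 0001000000
  [  1.. 10] 0010000000
  [  2.. 11] 0100000000
  [  3.. 12] 1000000000
  [  4.. 13] 0000000001
  [  5.. 14] 0000000010
  [  6.. 15] 0000000100
distinct factors: {0000000001, 0000000010, 0000000100, 0001000000, 0010000000, 0100000000, 1000000000}
count = 7  (Sturmian bound for length 10 is 11)

7


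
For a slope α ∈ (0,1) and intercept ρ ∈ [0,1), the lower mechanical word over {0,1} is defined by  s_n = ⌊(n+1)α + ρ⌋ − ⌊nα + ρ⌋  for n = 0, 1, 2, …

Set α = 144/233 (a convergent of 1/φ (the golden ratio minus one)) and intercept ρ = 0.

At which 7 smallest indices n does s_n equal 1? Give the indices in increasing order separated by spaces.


n=0: ⌊144/233⌋−⌊0/233⌋ = 0−0 = 0
n=1: ⌊288/233⌋−⌊144/233⌋ = 1−0 = 1  ← one
n=2: ⌊432/233⌋−⌊288/233⌋ = 1−1 = 0
n=3: ⌊576/233⌋−⌊432/233⌋ = 2−1 = 1  ← one
n=4: ⌊720/233⌋−⌊576/233⌋ = 3−2 = 1  ← one
n=5: ⌊864/233⌋−⌊720/233⌋ = 3−3 = 0
n=6: ⌊1008/233⌋−⌊864/233⌋ = 4−3 = 1  ← one
n=7: ⌊1152/233⌋−⌊1008/233⌋ = 4−4 = 0
n=8: ⌊1296/233⌋−⌊1152/233⌋ = 5−4 = 1  ← one
n=9: ⌊1440/233⌋−⌊1296/233⌋ = 6−5 = 1  ← one
n=10: ⌊1584/233⌋−⌊1440/233⌋ = 6−6 = 0
n=11: ⌊1728/233⌋−⌊1584/233⌋ = 7−6 = 1  ← one
positions of the first 7 ones: 1 3 4 6 8 9 11

1 3 4 6 8 9 11


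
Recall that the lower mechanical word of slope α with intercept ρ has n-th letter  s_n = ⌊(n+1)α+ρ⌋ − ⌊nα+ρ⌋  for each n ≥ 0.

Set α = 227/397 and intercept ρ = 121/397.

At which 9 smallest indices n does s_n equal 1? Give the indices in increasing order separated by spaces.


1 2 4 6 8 9 11 13 15

n=0: ⌊348/397⌋−⌊121/397⌋ = 0−0 = 0
n=1: ⌊575/397⌋−⌊348/397⌋ = 1−0 = 1  ← one
n=2: ⌊802/397⌋−⌊575/397⌋ = 2−1 = 1  ← one
n=3: ⌊1029/397⌋−⌊802/397⌋ = 2−2 = 0
n=4: ⌊1256/397⌋−⌊1029/397⌋ = 3−2 = 1  ← one
n=5: ⌊1483/397⌋−⌊1256/397⌋ = 3−3 = 0
n=6: ⌊1710/397⌋−⌊1483/397⌋ = 4−3 = 1  ← one
n=7: ⌊1937/397⌋−⌊1710/397⌋ = 4−4 = 0
n=8: ⌊2164/397⌋−⌊1937/397⌋ = 5−4 = 1  ← one
n=9: ⌊2391/397⌋−⌊2164/397⌋ = 6−5 = 1  ← one
n=10: ⌊2618/397⌋−⌊2391/397⌋ = 6−6 = 0
n=11: ⌊2845/397⌋−⌊2618/397⌋ = 7−6 = 1  ← one
n=12: ⌊3072/397⌋−⌊2845/397⌋ = 7−7 = 0
n=13: ⌊3299/397⌋−⌊3072/397⌋ = 8−7 = 1  ← one
n=14: ⌊3526/397⌋−⌊3299/397⌋ = 8−8 = 0
n=15: ⌊3753/397⌋−⌊3526/397⌋ = 9−8 = 1  ← one
positions of the first 9 ones: 1 2 4 6 8 9 11 13 15


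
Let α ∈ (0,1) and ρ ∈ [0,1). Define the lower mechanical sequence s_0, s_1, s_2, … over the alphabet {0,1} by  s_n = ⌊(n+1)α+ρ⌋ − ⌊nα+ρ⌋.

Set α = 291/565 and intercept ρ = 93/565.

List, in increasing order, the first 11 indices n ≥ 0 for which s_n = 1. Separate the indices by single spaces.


1 3 5 7 9 11 13 15 17 19 21

n=0: ⌊384/565⌋−⌊93/565⌋ = 0−0 = 0
n=1: ⌊675/565⌋−⌊384/565⌋ = 1−0 = 1  ← one
n=2: ⌊966/565⌋−⌊675/565⌋ = 1−1 = 0
n=3: ⌊1257/565⌋−⌊966/565⌋ = 2−1 = 1  ← one
n=4: ⌊1548/565⌋−⌊1257/565⌋ = 2−2 = 0
n=5: ⌊1839/565⌋−⌊1548/565⌋ = 3−2 = 1  ← one
n=6: ⌊2130/565⌋−⌊1839/565⌋ = 3−3 = 0
n=7: ⌊2421/565⌋−⌊2130/565⌋ = 4−3 = 1  ← one
n=8: ⌊2712/565⌋−⌊2421/565⌋ = 4−4 = 0
n=9: ⌊3003/565⌋−⌊2712/565⌋ = 5−4 = 1  ← one
n=10: ⌊3294/565⌋−⌊3003/565⌋ = 5−5 = 0
n=11: ⌊3585/565⌋−⌊3294/565⌋ = 6−5 = 1  ← one
n=12: ⌊3876/565⌋−⌊3585/565⌋ = 6−6 = 0
n=13: ⌊4167/565⌋−⌊3876/565⌋ = 7−6 = 1  ← one
n=14: ⌊4458/565⌋−⌊4167/565⌋ = 7−7 = 0
n=15: ⌊4749/565⌋−⌊4458/565⌋ = 8−7 = 1  ← one
n=16: ⌊5040/565⌋−⌊4749/565⌋ = 8−8 = 0
n=17: ⌊5331/565⌋−⌊5040/565⌋ = 9−8 = 1  ← one
n=18: ⌊5622/565⌋−⌊5331/565⌋ = 9−9 = 0
n=19: ⌊5913/565⌋−⌊5622/565⌋ = 10−9 = 1  ← one
n=20: ⌊6204/565⌋−⌊5913/565⌋ = 10−10 = 0
n=21: ⌊6495/565⌋−⌊6204/565⌋ = 11−10 = 1  ← one
positions of the first 11 ones: 1 3 5 7 9 11 13 15 17 19 21


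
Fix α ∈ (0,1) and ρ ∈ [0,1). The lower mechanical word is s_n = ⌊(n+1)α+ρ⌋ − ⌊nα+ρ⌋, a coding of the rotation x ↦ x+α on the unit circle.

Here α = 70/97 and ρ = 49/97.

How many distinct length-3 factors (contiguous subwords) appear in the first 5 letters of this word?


3

t_n = ⌊(n·70+49)/97⌋ for n = 0 … 5:
  n=0…5: ⌊49/97⌋=0 ⌊119/97⌋=1 ⌊189/97⌋=1 ⌊259/97⌋=2 ⌊329/97⌋=3 ⌊399/97⌋=4
s_n = t_(n+1) − t_n for n = 0 … 4 gives
prefix = 10111
slide a length-3 window over [0..2] … [2..4] (3 windows); first occurrence of each distinct factor:
  [  0..  2] 101
  [  1..  3] 011
  [  2..  4] 111
distinct factors: {011, 101, 111}
count = 3  (Sturmian bound for length 3 is 4)


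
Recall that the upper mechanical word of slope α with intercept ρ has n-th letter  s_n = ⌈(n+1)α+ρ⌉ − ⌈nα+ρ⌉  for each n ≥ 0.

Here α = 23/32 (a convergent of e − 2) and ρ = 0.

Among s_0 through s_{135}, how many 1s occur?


98

#1s = Σ_{n=0}^{135} s_n = Σ_{n=0}^{135} (⌈(n+1)α+ρ⌉ − ⌈nα+ρ⌉)
the sum telescopes: every ⌈nα+ρ⌉ with 0 < n < 136 appears once with + and once with −, leaving ⌈136α+ρ⌉ − ⌈0·α+ρ⌉
136α + ρ = (136·23) / 32 = 3128/32
ρ = 0/32
⌈3128/32⌉ = 98,  ⌈0/32⌉ = 0
#1s = 98 − 0 = 98


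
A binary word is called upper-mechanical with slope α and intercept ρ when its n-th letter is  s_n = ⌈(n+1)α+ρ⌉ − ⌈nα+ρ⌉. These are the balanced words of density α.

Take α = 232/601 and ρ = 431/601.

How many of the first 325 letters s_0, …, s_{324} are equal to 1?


#1s = Σ_{n=0}^{324} s_n = Σ_{n=0}^{324} (⌈(n+1)α+ρ⌉ − ⌈nα+ρ⌉)
the sum telescopes: every ⌈nα+ρ⌉ with 0 < n < 325 appears once with + and once with −, leaving ⌈325α+ρ⌉ − ⌈0·α+ρ⌉
325α + ρ = (325·232 + 431) / 601 = 75831/601
ρ = 431/601
⌈75831/601⌉ = 127,  ⌈431/601⌉ = 1
#1s = 127 − 1 = 126

126


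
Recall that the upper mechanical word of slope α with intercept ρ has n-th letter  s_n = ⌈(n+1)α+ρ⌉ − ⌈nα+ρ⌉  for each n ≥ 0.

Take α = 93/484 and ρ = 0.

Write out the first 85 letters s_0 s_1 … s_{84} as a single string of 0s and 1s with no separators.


1000010000100001000010000010000100001000010000100000100001000010000100001000001000010

n=0: ⌈(1·93)/484⌉ − ⌈(0·93)/484⌉ = ⌈93/484⌉ − ⌈0/484⌉ = 1 − 0 = 1
n=1: ⌈(2·93)/484⌉ − ⌈(1·93)/484⌉ = ⌈186/484⌉ − ⌈93/484⌉ = 1 − 1 = 0
n=2: ⌈(3·93)/484⌉ − ⌈(2·93)/484⌉ = ⌈279/484⌉ − ⌈186/484⌉ = 1 − 1 = 0
n=3: ⌈(4·93)/484⌉ − ⌈(3·93)/484⌉ = ⌈372/484⌉ − ⌈279/484⌉ = 1 − 1 = 0
n=4: ⌈(5·93)/484⌉ − ⌈(4·93)/484⌉ = ⌈465/484⌉ − ⌈372/484⌉ = 1 − 1 = 0
n=5: ⌈(6·93)/484⌉ − ⌈(5·93)/484⌉ = ⌈558/484⌉ − ⌈465/484⌉ = 2 − 1 = 1
n=6: ⌈(7·93)/484⌉ − ⌈(6·93)/484⌉ = ⌈651/484⌉ − ⌈558/484⌉ = 2 − 2 = 0
n=7: ⌈(8·93)/484⌉ − ⌈(7·93)/484⌉ = ⌈744/484⌉ − ⌈651/484⌉ = 2 − 2 = 0
n=8: ⌈(9·93)/484⌉ − ⌈(8·93)/484⌉ = ⌈837/484⌉ − ⌈744/484⌉ = 2 − 2 = 0
n=9: ⌈(10·93)/484⌉ − ⌈(9·93)/484⌉ = ⌈930/484⌉ − ⌈837/484⌉ = 2 − 2 = 0
n=10: ⌈(11·93)/484⌉ − ⌈(10·93)/484⌉ = ⌈1023/484⌉ − ⌈930/484⌉ = 3 − 2 = 1
n=11: ⌈(12·93)/484⌉ − ⌈(11·93)/484⌉ = ⌈1116/484⌉ − ⌈1023/484⌉ = 3 − 3 = 0
n=12: ⌈(13·93)/484⌉ − ⌈(12·93)/484⌉ = ⌈1209/484⌉ − ⌈1116/484⌉ = 3 − 3 = 0
n=13: ⌈(14·93)/484⌉ − ⌈(13·93)/484⌉ = ⌈1302/484⌉ − ⌈1209/484⌉ = 3 − 3 = 0
n=14: ⌈(15·93)/484⌉ − ⌈(14·93)/484⌉ = ⌈1395/484⌉ − ⌈1302/484⌉ = 3 − 3 = 0
n=15: ⌈(16·93)/484⌉ − ⌈(15·93)/484⌉ = ⌈1488/484⌉ − ⌈1395/484⌉ = 4 − 3 = 1
n=16: ⌈(17·93)/484⌉ − ⌈(16·93)/484⌉ = ⌈1581/484⌉ − ⌈1488/484⌉ = 4 − 4 = 0
n=17: ⌈(18·93)/484⌉ − ⌈(17·93)/484⌉ = ⌈1674/484⌉ − ⌈1581/484⌉ = 4 − 4 = 0
n=18: ⌈(19·93)/484⌉ − ⌈(18·93)/484⌉ = ⌈1767/484⌉ − ⌈1674/484⌉ = 4 − 4 = 0
n=19: ⌈(20·93)/484⌉ − ⌈(19·93)/484⌉ = ⌈1860/484⌉ − ⌈1767/484⌉ = 4 − 4 = 0
n=20: ⌈(21·93)/484⌉ − ⌈(20·93)/484⌉ = ⌈1953/484⌉ − ⌈1860/484⌉ = 5 − 4 = 1
n=21: ⌈(22·93)/484⌉ − ⌈(21·93)/484⌉ = ⌈2046/484⌉ − ⌈1953/484⌉ = 5 − 5 = 0
n=22: ⌈(23·93)/484⌉ − ⌈(22·93)/484⌉ = ⌈2139/484⌉ − ⌈2046/484⌉ = 5 − 5 = 0
n=23: ⌈(24·93)/484⌉ − ⌈(23·93)/484⌉ = ⌈2232/484⌉ − ⌈2139/484⌉ = 5 − 5 = 0
n=24: ⌈(25·93)/484⌉ − ⌈(24·93)/484⌉ = ⌈2325/484⌉ − ⌈2232/484⌉ = 5 − 5 = 0
n=25: ⌈(26·93)/484⌉ − ⌈(25·93)/484⌉ = ⌈2418/484⌉ − ⌈2325/484⌉ = 5 − 5 = 0
n=26: ⌈(27·93)/484⌉ − ⌈(26·93)/484⌉ = ⌈2511/484⌉ − ⌈2418/484⌉ = 6 − 5 = 1
n=27: ⌈(28·93)/484⌉ − ⌈(27·93)/484⌉ = ⌈2604/484⌉ − ⌈2511/484⌉ = 6 − 6 = 0
n=28: ⌈(29·93)/484⌉ − ⌈(28·93)/484⌉ = ⌈2697/484⌉ − ⌈2604/484⌉ = 6 − 6 = 0
n=29: ⌈(30·93)/484⌉ − ⌈(29·93)/484⌉ = ⌈2790/484⌉ − ⌈2697/484⌉ = 6 − 6 = 0
n=30: ⌈(31·93)/484⌉ − ⌈(30·93)/484⌉ = ⌈2883/484⌉ − ⌈2790/484⌉ = 6 − 6 = 0
n=31: ⌈(32·93)/484⌉ − ⌈(31·93)/484⌉ = ⌈2976/484⌉ − ⌈2883/484⌉ = 7 − 6 = 1
n=32: ⌈(33·93)/484⌉ − ⌈(32·93)/484⌉ = ⌈3069/484⌉ − ⌈2976/484⌉ = 7 − 7 = 0
n=33: ⌈(34·93)/484⌉ − ⌈(33·93)/484⌉ = ⌈3162/484⌉ − ⌈3069/484⌉ = 7 − 7 = 0
n=34: ⌈(35·93)/484⌉ − ⌈(34·93)/484⌉ = ⌈3255/484⌉ − ⌈3162/484⌉ = 7 − 7 = 0
n=35: ⌈(36·93)/484⌉ − ⌈(35·93)/484⌉ = ⌈3348/484⌉ − ⌈3255/484⌉ = 7 − 7 = 0
n=36: ⌈(37·93)/484⌉ − ⌈(36·93)/484⌉ = ⌈3441/484⌉ − ⌈3348/484⌉ = 8 − 7 = 1
n=37: ⌈(38·93)/484⌉ − ⌈(37·93)/484⌉ = ⌈3534/484⌉ − ⌈3441/484⌉ = 8 − 8 = 0
n=38: ⌈(39·93)/484⌉ − ⌈(38·93)/484⌉ = ⌈3627/484⌉ − ⌈3534/484⌉ = 8 − 8 = 0
n=39: ⌈(40·93)/484⌉ − ⌈(39·93)/484⌉ = ⌈3720/484⌉ − ⌈3627/484⌉ = 8 − 8 = 0
n=40: ⌈(41·93)/484⌉ − ⌈(40·93)/484⌉ = ⌈3813/484⌉ − ⌈3720/484⌉ = 8 − 8 = 0
n=41: ⌈(42·93)/484⌉ − ⌈(41·93)/484⌉ = ⌈3906/484⌉ − ⌈3813/484⌉ = 9 − 8 = 1
n=42: ⌈(43·93)/484⌉ − ⌈(42·93)/484⌉ = ⌈3999/484⌉ − ⌈3906/484⌉ = 9 − 9 = 0
n=43: ⌈(44·93)/484⌉ − ⌈(43·93)/484⌉ = ⌈4092/484⌉ − ⌈3999/484⌉ = 9 − 9 = 0
n=44: ⌈(45·93)/484⌉ − ⌈(44·93)/484⌉ = ⌈4185/484⌉ − ⌈4092/484⌉ = 9 − 9 = 0
n=45: ⌈(46·93)/484⌉ − ⌈(45·93)/484⌉ = ⌈4278/484⌉ − ⌈4185/484⌉ = 9 − 9 = 0
n=46: ⌈(47·93)/484⌉ − ⌈(46·93)/484⌉ = ⌈4371/484⌉ − ⌈4278/484⌉ = 10 − 9 = 1
n=47: ⌈(48·93)/484⌉ − ⌈(47·93)/484⌉ = ⌈4464/484⌉ − ⌈4371/484⌉ = 10 − 10 = 0
n=48: ⌈(49·93)/484⌉ − ⌈(48·93)/484⌉ = ⌈4557/484⌉ − ⌈4464/484⌉ = 10 − 10 = 0
n=49: ⌈(50·93)/484⌉ − ⌈(49·93)/484⌉ = ⌈4650/484⌉ − ⌈4557/484⌉ = 10 − 10 = 0
n=50: ⌈(51·93)/484⌉ − ⌈(50·93)/484⌉ = ⌈4743/484⌉ − ⌈4650/484⌉ = 10 − 10 = 0
n=51: ⌈(52·93)/484⌉ − ⌈(51·93)/484⌉ = ⌈4836/484⌉ − ⌈4743/484⌉ = 10 − 10 = 0
n=52: ⌈(53·93)/484⌉ − ⌈(52·93)/484⌉ = ⌈4929/484⌉ − ⌈4836/484⌉ = 11 − 10 = 1
n=53: ⌈(54·93)/484⌉ − ⌈(53·93)/484⌉ = ⌈5022/484⌉ − ⌈4929/484⌉ = 11 − 11 = 0
n=54: ⌈(55·93)/484⌉ − ⌈(54·93)/484⌉ = ⌈5115/484⌉ − ⌈5022/484⌉ = 11 − 11 = 0
n=55: ⌈(56·93)/484⌉ − ⌈(55·93)/484⌉ = ⌈5208/484⌉ − ⌈5115/484⌉ = 11 − 11 = 0
n=56: ⌈(57·93)/484⌉ − ⌈(56·93)/484⌉ = ⌈5301/484⌉ − ⌈5208/484⌉ = 11 − 11 = 0
n=57: ⌈(58·93)/484⌉ − ⌈(57·93)/484⌉ = ⌈5394/484⌉ − ⌈5301/484⌉ = 12 − 11 = 1
n=58: ⌈(59·93)/484⌉ − ⌈(58·93)/484⌉ = ⌈5487/484⌉ − ⌈5394/484⌉ = 12 − 12 = 0
n=59: ⌈(60·93)/484⌉ − ⌈(59·93)/484⌉ = ⌈5580/484⌉ − ⌈5487/484⌉ = 12 − 12 = 0
n=60: ⌈(61·93)/484⌉ − ⌈(60·93)/484⌉ = ⌈5673/484⌉ − ⌈5580/484⌉ = 12 − 12 = 0
n=61: ⌈(62·93)/484⌉ − ⌈(61·93)/484⌉ = ⌈5766/484⌉ − ⌈5673/484⌉ = 12 − 12 = 0
n=62: ⌈(63·93)/484⌉ − ⌈(62·93)/484⌉ = ⌈5859/484⌉ − ⌈5766/484⌉ = 13 − 12 = 1
n=63: ⌈(64·93)/484⌉ − ⌈(63·93)/484⌉ = ⌈5952/484⌉ − ⌈5859/484⌉ = 13 − 13 = 0
n=64: ⌈(65·93)/484⌉ − ⌈(64·93)/484⌉ = ⌈6045/484⌉ − ⌈5952/484⌉ = 13 − 13 = 0
n=65: ⌈(66·93)/484⌉ − ⌈(65·93)/484⌉ = ⌈6138/484⌉ − ⌈6045/484⌉ = 13 − 13 = 0
n=66: ⌈(67·93)/484⌉ − ⌈(66·93)/484⌉ = ⌈6231/484⌉ − ⌈6138/484⌉ = 13 − 13 = 0
n=67: ⌈(68·93)/484⌉ − ⌈(67·93)/484⌉ = ⌈6324/484⌉ − ⌈6231/484⌉ = 14 − 13 = 1
n=68: ⌈(69·93)/484⌉ − ⌈(68·93)/484⌉ = ⌈6417/484⌉ − ⌈6324/484⌉ = 14 − 14 = 0
n=69: ⌈(70·93)/484⌉ − ⌈(69·93)/484⌉ = ⌈6510/484⌉ − ⌈6417/484⌉ = 14 − 14 = 0
n=70: ⌈(71·93)/484⌉ − ⌈(70·93)/484⌉ = ⌈6603/484⌉ − ⌈6510/484⌉ = 14 − 14 = 0
n=71: ⌈(72·93)/484⌉ − ⌈(71·93)/484⌉ = ⌈6696/484⌉ − ⌈6603/484⌉ = 14 − 14 = 0
n=72: ⌈(73·93)/484⌉ − ⌈(72·93)/484⌉ = ⌈6789/484⌉ − ⌈6696/484⌉ = 15 − 14 = 1
n=73: ⌈(74·93)/484⌉ − ⌈(73·93)/484⌉ = ⌈6882/484⌉ − ⌈6789/484⌉ = 15 − 15 = 0
n=74: ⌈(75·93)/484⌉ − ⌈(74·93)/484⌉ = ⌈6975/484⌉ − ⌈6882/484⌉ = 15 − 15 = 0
n=75: ⌈(76·93)/484⌉ − ⌈(75·93)/484⌉ = ⌈7068/484⌉ − ⌈6975/484⌉ = 15 − 15 = 0
n=76: ⌈(77·93)/484⌉ − ⌈(76·93)/484⌉ = ⌈7161/484⌉ − ⌈7068/484⌉ = 15 − 15 = 0
n=77: ⌈(78·93)/484⌉ − ⌈(77·93)/484⌉ = ⌈7254/484⌉ − ⌈7161/484⌉ = 15 − 15 = 0
n=78: ⌈(79·93)/484⌉ − ⌈(78·93)/484⌉ = ⌈7347/484⌉ − ⌈7254/484⌉ = 16 − 15 = 1
n=79: ⌈(80·93)/484⌉ − ⌈(79·93)/484⌉ = ⌈7440/484⌉ − ⌈7347/484⌉ = 16 − 16 = 0
n=80: ⌈(81·93)/484⌉ − ⌈(80·93)/484⌉ = ⌈7533/484⌉ − ⌈7440/484⌉ = 16 − 16 = 0
n=81: ⌈(82·93)/484⌉ − ⌈(81·93)/484⌉ = ⌈7626/484⌉ − ⌈7533/484⌉ = 16 − 16 = 0
n=82: ⌈(83·93)/484⌉ − ⌈(82·93)/484⌉ = ⌈7719/484⌉ − ⌈7626/484⌉ = 16 − 16 = 0
n=83: ⌈(84·93)/484⌉ − ⌈(83·93)/484⌉ = ⌈7812/484⌉ − ⌈7719/484⌉ = 17 − 16 = 1
n=84: ⌈(85·93)/484⌉ − ⌈(84·93)/484⌉ = ⌈7905/484⌉ − ⌈7812/484⌉ = 17 − 17 = 0


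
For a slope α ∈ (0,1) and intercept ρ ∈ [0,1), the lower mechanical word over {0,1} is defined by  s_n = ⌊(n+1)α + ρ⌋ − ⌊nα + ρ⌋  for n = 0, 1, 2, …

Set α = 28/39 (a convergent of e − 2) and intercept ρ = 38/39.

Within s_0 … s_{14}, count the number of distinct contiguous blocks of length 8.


t_n = ⌊(n·28+38)/39⌋ for n = 0 … 15:
  n=0…9: ⌊38/39⌋=0 ⌊66/39⌋=1 ⌊94/39⌋=2 ⌊122/39⌋=3 ⌊150/39⌋=3 ⌊178/39⌋=4 ⌊206/39⌋=5 ⌊234/39⌋=6 ⌊262/39⌋=6 ⌊290/39⌋=7
  n=10…15: ⌊318/39⌋=8 ⌊346/39⌋=8 ⌊374/39⌋=9 ⌊402/39⌋=10 ⌊430/39⌋=11 ⌊458/39⌋=11
s_n = t_(n+1) − t_n for n = 0 … 14 gives
prefix = 111011101101110
slide a length-8 window over [0..7] … [7..14] (8 windows); first occurrence of each distinct factor:
  [  0..  7] 11101110
  [  1..  8] 11011101
  [  2..  9] 10111011
  [  3.. 10] 01110110
  [  4.. 11] 11101101
  [  5.. 12] 11011011
  [  6.. 13] 10110111
  [  7.. 14] 01101110
distinct factors: {01101110, 01110110, 10110111, 10111011, 11011011, 11011101, 11101101, 11101110}
count = 8  (Sturmian bound for length 8 is 9)

8


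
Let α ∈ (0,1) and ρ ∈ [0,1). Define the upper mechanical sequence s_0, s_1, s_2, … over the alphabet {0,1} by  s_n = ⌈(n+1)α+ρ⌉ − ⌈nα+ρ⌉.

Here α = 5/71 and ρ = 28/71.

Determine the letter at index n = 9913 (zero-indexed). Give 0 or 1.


0

(n+1)α + ρ = (9914·5 + 28) / 71 = 49598/71
nα + ρ     = (9913·5 + 28) / 71 = 49593/71
⌈49598/71⌉ = 699,  ⌈49593/71⌉ = 699
s_{9913} = 699 − 699 = 0


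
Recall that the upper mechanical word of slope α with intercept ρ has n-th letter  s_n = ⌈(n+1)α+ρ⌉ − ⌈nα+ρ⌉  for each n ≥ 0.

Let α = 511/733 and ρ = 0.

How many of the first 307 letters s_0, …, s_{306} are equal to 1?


215

#1s = Σ_{n=0}^{306} s_n = Σ_{n=0}^{306} (⌈(n+1)α+ρ⌉ − ⌈nα+ρ⌉)
the sum telescopes: every ⌈nα+ρ⌉ with 0 < n < 307 appears once with + and once with −, leaving ⌈307α+ρ⌉ − ⌈0·α+ρ⌉
307α + ρ = (307·511) / 733 = 156877/733
ρ = 0/733
⌈156877/733⌉ = 215,  ⌈0/733⌉ = 0
#1s = 215 − 0 = 215


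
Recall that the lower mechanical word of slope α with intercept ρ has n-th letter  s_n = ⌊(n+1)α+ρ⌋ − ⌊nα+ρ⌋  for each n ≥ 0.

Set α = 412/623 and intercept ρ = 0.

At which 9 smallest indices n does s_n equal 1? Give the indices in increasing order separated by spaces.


n=0: ⌊412/623⌋−⌊0/623⌋ = 0−0 = 0
n=1: ⌊824/623⌋−⌊412/623⌋ = 1−0 = 1  ← one
n=2: ⌊1236/623⌋−⌊824/623⌋ = 1−1 = 0
n=3: ⌊1648/623⌋−⌊1236/623⌋ = 2−1 = 1  ← one
n=4: ⌊2060/623⌋−⌊1648/623⌋ = 3−2 = 1  ← one
n=5: ⌊2472/623⌋−⌊2060/623⌋ = 3−3 = 0
n=6: ⌊2884/623⌋−⌊2472/623⌋ = 4−3 = 1  ← one
n=7: ⌊3296/623⌋−⌊2884/623⌋ = 5−4 = 1  ← one
n=8: ⌊3708/623⌋−⌊3296/623⌋ = 5−5 = 0
n=9: ⌊4120/623⌋−⌊3708/623⌋ = 6−5 = 1  ← one
n=10: ⌊4532/623⌋−⌊4120/623⌋ = 7−6 = 1  ← one
n=11: ⌊4944/623⌋−⌊4532/623⌋ = 7−7 = 0
n=12: ⌊5356/623⌋−⌊4944/623⌋ = 8−7 = 1  ← one
n=13: ⌊5768/623⌋−⌊5356/623⌋ = 9−8 = 1  ← one
positions of the first 9 ones: 1 3 4 6 7 9 10 12 13

1 3 4 6 7 9 10 12 13


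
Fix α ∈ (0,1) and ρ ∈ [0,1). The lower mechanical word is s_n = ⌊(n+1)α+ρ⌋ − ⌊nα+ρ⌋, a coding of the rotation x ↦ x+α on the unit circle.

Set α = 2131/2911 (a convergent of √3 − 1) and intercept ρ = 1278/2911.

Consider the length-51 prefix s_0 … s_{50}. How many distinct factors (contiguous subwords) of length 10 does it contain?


t_n = ⌊(n·2131+1278)/2911⌋ for n = 0 … 51:
  n=0…9: ⌊1278/2911⌋=0 ⌊3409/2911⌋=1 ⌊5540/2911⌋=1 ⌊7671/2911⌋=2 ⌊9802/2911⌋=3 ⌊11933/2911⌋=4 ⌊14064/2911⌋=4 ⌊16195/2911⌋=5 ⌊18326/2911⌋=6 ⌊20457/2911⌋=7
  n=10…19: ⌊22588/2911⌋=7 ⌊24719/2911⌋=8 ⌊26850/2911⌋=9 ⌊28981/2911⌋=9 ⌊31112/2911⌋=10 ⌊33243/2911⌋=11 ⌊35374/2911⌋=12 ⌊37505/2911⌋=12 ⌊39636/2911⌋=13 ⌊41767/2911⌋=14
  n=20…29: ⌊43898/2911⌋=15 ⌊46029/2911⌋=15 ⌊48160/2911⌋=16 ⌊50291/2911⌋=17 ⌊52422/2911⌋=18 ⌊54553/2911⌋=18 ⌊56684/2911⌋=19 ⌊58815/2911⌋=20 ⌊60946/2911⌋=20 ⌊63077/2911⌋=21
  n=30…39: ⌊65208/2911⌋=22 ⌊67339/2911⌋=23 ⌊69470/2911⌋=23 ⌊71601/2911⌋=24 ⌊73732/2911⌋=25 ⌊75863/2911⌋=26 ⌊77994/2911⌋=26 ⌊80125/2911⌋=27 ⌊82256/2911⌋=28 ⌊84387/2911⌋=28
  n=40…49: ⌊86518/2911⌋=29 ⌊88649/2911⌋=30 ⌊90780/2911⌋=31 ⌊92911/2911⌋=31 ⌊95042/2911⌋=32 ⌊97173/2911⌋=33 ⌊99304/2911⌋=34 ⌊101435/2911⌋=34 ⌊103566/2911⌋=35 ⌊105697/2911⌋=36
  n=50…51: ⌊107828/2911⌋=37 ⌊109959/2911⌋=37
s_n = t_(n+1) − t_n for n = 0 … 50 gives
prefix = 101110111011011101110111011011101110110111011101110
slide a length-10 window over [0..9] … [41..50] (42 windows); first occurrence of each distinct factor:
  [  0..  9] 1011101110
  [  1.. 10] 0111011101
  [  2.. 11] 1110111011
  [  3.. 12] 1101110110
  [  4.. 13] 1011101101
  [  5.. 14] 0111011011
  [  6.. 15] 1110110111
  [  7.. 16] 1101101110
  [  8.. 17] 1011011101
  [  9.. 18] 0110111011
  [ 10.. 19] 1101110111
  (the other 31 windows repeat one of these)
distinct factors: {0110111011, 0111011011, 0111011101, 1011011101, 1011101101, 1011101110, 1101101110, 1101110110, 1101110111, 1110110111, 1110111011}
count = 11  (Sturmian bound for length 10 is 11)

11


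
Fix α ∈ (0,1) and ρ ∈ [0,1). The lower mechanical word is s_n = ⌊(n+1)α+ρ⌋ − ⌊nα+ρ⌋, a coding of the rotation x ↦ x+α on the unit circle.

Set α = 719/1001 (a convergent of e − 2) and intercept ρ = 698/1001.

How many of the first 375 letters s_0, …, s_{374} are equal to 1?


270

#1s = Σ_{n=0}^{374} s_n = Σ_{n=0}^{374} (⌊(n+1)α+ρ⌋ − ⌊nα+ρ⌋)
the sum telescopes: every ⌊nα+ρ⌋ with 0 < n < 375 appears once with + and once with −, leaving ⌊375α+ρ⌋ − ⌊0·α+ρ⌋
375α + ρ = (375·719 + 698) / 1001 = 270323/1001
ρ = 698/1001
⌊270323/1001⌋ = 270,  ⌊698/1001⌋ = 0
#1s = 270 − 0 = 270


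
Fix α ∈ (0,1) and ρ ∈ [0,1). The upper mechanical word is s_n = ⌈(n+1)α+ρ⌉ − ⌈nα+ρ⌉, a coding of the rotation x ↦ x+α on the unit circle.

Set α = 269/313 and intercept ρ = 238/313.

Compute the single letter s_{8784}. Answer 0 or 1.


(n+1)α + ρ = (8785·269 + 238) / 313 = 2363403/313
nα + ρ     = (8784·269 + 238) / 313 = 2363134/313
⌈2363403/313⌉ = 7551,  ⌈2363134/313⌉ = 7550
s_{8784} = 7551 − 7550 = 1

1


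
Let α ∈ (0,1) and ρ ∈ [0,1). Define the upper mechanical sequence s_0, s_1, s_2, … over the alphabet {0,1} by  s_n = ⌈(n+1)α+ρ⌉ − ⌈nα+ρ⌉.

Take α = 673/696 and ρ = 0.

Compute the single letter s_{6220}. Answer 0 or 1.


(n+1)α + ρ = (6221·673) / 696 = 4186733/696
nα + ρ     = (6220·673) / 696 = 4186060/696
⌈4186733/696⌉ = 6016,  ⌈4186060/696⌉ = 6015
s_{6220} = 6016 − 6015 = 1

1


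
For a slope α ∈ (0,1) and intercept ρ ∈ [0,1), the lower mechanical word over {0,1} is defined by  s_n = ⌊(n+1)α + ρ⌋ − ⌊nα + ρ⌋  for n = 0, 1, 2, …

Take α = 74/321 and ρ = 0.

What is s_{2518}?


(n+1)α + ρ = (2519·74) / 321 = 186406/321
nα + ρ     = (2518·74) / 321 = 186332/321
⌊186406/321⌋ = 580,  ⌊186332/321⌋ = 580
s_{2518} = 580 − 580 = 0

0


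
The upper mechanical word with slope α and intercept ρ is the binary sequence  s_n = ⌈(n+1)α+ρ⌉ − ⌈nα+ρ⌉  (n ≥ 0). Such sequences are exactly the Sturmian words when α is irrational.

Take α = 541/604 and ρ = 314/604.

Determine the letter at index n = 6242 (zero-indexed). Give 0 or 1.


1

(n+1)α + ρ = (6243·541 + 314) / 604 = 3377777/604
nα + ρ     = (6242·541 + 314) / 604 = 3377236/604
⌈3377777/604⌉ = 5593,  ⌈3377236/604⌉ = 5592
s_{6242} = 5593 − 5592 = 1


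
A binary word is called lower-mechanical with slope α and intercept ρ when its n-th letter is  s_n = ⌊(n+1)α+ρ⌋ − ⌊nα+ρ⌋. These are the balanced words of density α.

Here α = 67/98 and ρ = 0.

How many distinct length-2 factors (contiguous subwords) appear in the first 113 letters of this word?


3

t_n = ⌊(n·67)/98⌋ for n = 0 … 113:
  n=0…9: ⌊0/98⌋=0 ⌊67/98⌋=0 ⌊134/98⌋=1 ⌊201/98⌋=2 ⌊268/98⌋=2 ⌊335/98⌋=3 ⌊402/98⌋=4 ⌊469/98⌋=4 ⌊536/98⌋=5 ⌊603/98⌋=6
  n=10…19: ⌊670/98⌋=6 ⌊737/98⌋=7 ⌊804/98⌋=8 ⌊871/98⌋=8 ⌊938/98⌋=9 ⌊1005/98⌋=10 ⌊1072/98⌋=10 ⌊1139/98⌋=11 ⌊1206/98⌋=12 ⌊1273/98⌋=12
  n=20…29: ⌊1340/98⌋=13 ⌊1407/98⌋=14 ⌊1474/98⌋=15 ⌊1541/98⌋=15 ⌊1608/98⌋=16 ⌊1675/98⌋=17 ⌊1742/98⌋=17 ⌊1809/98⌋=18 ⌊1876/98⌋=19 ⌊1943/98⌋=19
  n=30…39: ⌊2010/98⌋=20 ⌊2077/98⌋=21 ⌊2144/98⌋=21 ⌊2211/98⌋=22 ⌊2278/98⌋=23 ⌊2345/98⌋=23 ⌊2412/98⌋=24 ⌊2479/98⌋=25 ⌊2546/98⌋=25 ⌊2613/98⌋=26
  n=40…49: ⌊2680/98⌋=27 ⌊2747/98⌋=28 ⌊2814/98⌋=28 ⌊2881/98⌋=29 ⌊2948/98⌋=30 ⌊3015/98⌋=30 ⌊3082/98⌋=31 ⌊3149/98⌋=32 ⌊3216/98⌋=32 ⌊3283/98⌋=33
  n=50…59: ⌊3350/98⌋=34 ⌊3417/98⌋=34 ⌊3484/98⌋=35 ⌊3551/98⌋=36 ⌊3618/98⌋=36 ⌊3685/98⌋=37 ⌊3752/98⌋=38 ⌊3819/98⌋=38 ⌊3886/98⌋=39 ⌊3953/98⌋=40
  n=60…69: ⌊4020/98⌋=41 ⌊4087/98⌋=41 ⌊4154/98⌋=42 ⌊4221/98⌋=43 ⌊4288/98⌋=43 ⌊4355/98⌋=44 ⌊4422/98⌋=45 ⌊4489/98⌋=45 ⌊4556/98⌋=46 ⌊4623/98⌋=47
  n=70…79: ⌊4690/98⌋=47 ⌊4757/98⌋=48 ⌊4824/98⌋=49 ⌊4891/98⌋=49 ⌊4958/98⌋=50 ⌊5025/98⌋=51 ⌊5092/98⌋=51 ⌊5159/98⌋=52 ⌊5226/98⌋=53 ⌊5293/98⌋=54
  n=80…89: ⌊5360/98⌋=54 ⌊5427/98⌋=55 ⌊5494/98⌋=56 ⌊5561/98⌋=56 ⌊5628/98⌋=57 ⌊5695/98⌋=58 ⌊5762/98⌋=58 ⌊5829/98⌋=59 ⌊5896/98⌋=60 ⌊5963/98⌋=60
  n=90…99: ⌊6030/98⌋=61 ⌊6097/98⌋=62 ⌊6164/98⌋=62 ⌊6231/98⌋=63 ⌊6298/98⌋=64 ⌊6365/98⌋=64 ⌊6432/98⌋=65 ⌊6499/98⌋=66 ⌊6566/98⌋=67 ⌊6633/98⌋=67
  n=100…109: ⌊6700/98⌋=68 ⌊6767/98⌋=69 ⌊6834/98⌋=69 ⌊6901/98⌋=70 ⌊6968/98⌋=71 ⌊7035/98⌋=71 ⌊7102/98⌋=72 ⌊7169/98⌋=73 ⌊7236/98⌋=73 ⌊7303/98⌋=74
  n=110…113: ⌊7370/98⌋=75 ⌊7437/98⌋=75 ⌊7504/98⌋=76 ⌊7571/98⌋=77
s_n = t_(n+1) − t_n for n = 0 … 112 gives
prefix = 01101101101101101101110110110110110110111011011011011011011101101101101101101110110110110110110111011011011011011
slide a length-2 window over [0..1] … [111..112] (112 windows); first occurrence of each distinct factor:
  [  0..  1] 01
  [  1..  2] 11
  [  2..  3] 10
  (the other 109 windows repeat one of these)
distinct factors: {01, 10, 11}
count = 3  (Sturmian bound for length 2 is 3)


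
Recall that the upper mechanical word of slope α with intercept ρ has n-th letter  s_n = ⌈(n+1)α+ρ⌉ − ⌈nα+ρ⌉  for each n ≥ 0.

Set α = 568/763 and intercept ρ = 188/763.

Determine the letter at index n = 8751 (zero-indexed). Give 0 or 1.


1

(n+1)α + ρ = (8752·568 + 188) / 763 = 4971324/763
nα + ρ     = (8751·568 + 188) / 763 = 4970756/763
⌈4971324/763⌉ = 6516,  ⌈4970756/763⌉ = 6515
s_{8751} = 6516 − 6515 = 1


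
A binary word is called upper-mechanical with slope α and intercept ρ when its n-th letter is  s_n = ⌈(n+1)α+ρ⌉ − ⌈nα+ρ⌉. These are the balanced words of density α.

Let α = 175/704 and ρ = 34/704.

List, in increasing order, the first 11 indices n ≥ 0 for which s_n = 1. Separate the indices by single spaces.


3 7 11 15 19 23 27 31 36 40 44

n=0: ⌈209/704⌉−⌈34/704⌉ = 1−1 = 0
n=1: ⌈384/704⌉−⌈209/704⌉ = 1−1 = 0
n=2: ⌈559/704⌉−⌈384/704⌉ = 1−1 = 0
n=3: ⌈734/704⌉−⌈559/704⌉ = 2−1 = 1  ← one
n=4: ⌈909/704⌉−⌈734/704⌉ = 2−2 = 0
n=5: ⌈1084/704⌉−⌈909/704⌉ = 2−2 = 0
n=6: ⌈1259/704⌉−⌈1084/704⌉ = 2−2 = 0
n=7: ⌈1434/704⌉−⌈1259/704⌉ = 3−2 = 1  ← one
n=8: ⌈1609/704⌉−⌈1434/704⌉ = 3−3 = 0
n=9: ⌈1784/704⌉−⌈1609/704⌉ = 3−3 = 0
n=10: ⌈1959/704⌉−⌈1784/704⌉ = 3−3 = 0
n=11: ⌈2134/704⌉−⌈1959/704⌉ = 4−3 = 1  ← one
n=12: ⌈2309/704⌉−⌈2134/704⌉ = 4−4 = 0
n=13: ⌈2484/704⌉−⌈2309/704⌉ = 4−4 = 0
n=14: ⌈2659/704⌉−⌈2484/704⌉ = 4−4 = 0
n=15: ⌈2834/704⌉−⌈2659/704⌉ = 5−4 = 1  ← one
n=16: ⌈3009/704⌉−⌈2834/704⌉ = 5−5 = 0
n=17: ⌈3184/704⌉−⌈3009/704⌉ = 5−5 = 0
n=18: ⌈3359/704⌉−⌈3184/704⌉ = 5−5 = 0
n=19: ⌈3534/704⌉−⌈3359/704⌉ = 6−5 = 1  ← one
n=20: ⌈3709/704⌉−⌈3534/704⌉ = 6−6 = 0
n=21: ⌈3884/704⌉−⌈3709/704⌉ = 6−6 = 0
n=22: ⌈4059/704⌉−⌈3884/704⌉ = 6−6 = 0
n=23: ⌈4234/704⌉−⌈4059/704⌉ = 7−6 = 1  ← one
n=24: ⌈4409/704⌉−⌈4234/704⌉ = 7−7 = 0
n=25: ⌈4584/704⌉−⌈4409/704⌉ = 7−7 = 0
n=26: ⌈4759/704⌉−⌈4584/704⌉ = 7−7 = 0
n=27: ⌈4934/704⌉−⌈4759/704⌉ = 8−7 = 1  ← one
n=28: ⌈5109/704⌉−⌈4934/704⌉ = 8−8 = 0
n=29: ⌈5284/704⌉−⌈5109/704⌉ = 8−8 = 0
n=30: ⌈5459/704⌉−⌈5284/704⌉ = 8−8 = 0
n=31: ⌈5634/704⌉−⌈5459/704⌉ = 9−8 = 1  ← one
n=32: ⌈5809/704⌉−⌈5634/704⌉ = 9−9 = 0
n=33: ⌈5984/704⌉−⌈5809/704⌉ = 9−9 = 0
n=34: ⌈6159/704⌉−⌈5984/704⌉ = 9−9 = 0
n=35: ⌈6334/704⌉−⌈6159/704⌉ = 9−9 = 0
n=36: ⌈6509/704⌉−⌈6334/704⌉ = 10−9 = 1  ← one
n=37: ⌈6684/704⌉−⌈6509/704⌉ = 10−10 = 0
n=38: ⌈6859/704⌉−⌈6684/704⌉ = 10−10 = 0
n=39: ⌈7034/704⌉−⌈6859/704⌉ = 10−10 = 0
n=40: ⌈7209/704⌉−⌈7034/704⌉ = 11−10 = 1  ← one
n=41: ⌈7384/704⌉−⌈7209/704⌉ = 11−11 = 0
n=42: ⌈7559/704⌉−⌈7384/704⌉ = 11−11 = 0
n=43: ⌈7734/704⌉−⌈7559/704⌉ = 11−11 = 0
n=44: ⌈7909/704⌉−⌈7734/704⌉ = 12−11 = 1  ← one
positions of the first 11 ones: 3 7 11 15 19 23 27 31 36 40 44


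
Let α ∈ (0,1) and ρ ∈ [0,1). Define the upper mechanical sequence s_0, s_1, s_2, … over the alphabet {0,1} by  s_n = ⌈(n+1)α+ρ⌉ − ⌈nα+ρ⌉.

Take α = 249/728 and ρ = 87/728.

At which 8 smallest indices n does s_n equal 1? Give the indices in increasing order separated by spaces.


2 5 8 11 14 17 20 23

n=0: ⌈336/728⌉−⌈87/728⌉ = 1−1 = 0
n=1: ⌈585/728⌉−⌈336/728⌉ = 1−1 = 0
n=2: ⌈834/728⌉−⌈585/728⌉ = 2−1 = 1  ← one
n=3: ⌈1083/728⌉−⌈834/728⌉ = 2−2 = 0
n=4: ⌈1332/728⌉−⌈1083/728⌉ = 2−2 = 0
n=5: ⌈1581/728⌉−⌈1332/728⌉ = 3−2 = 1  ← one
n=6: ⌈1830/728⌉−⌈1581/728⌉ = 3−3 = 0
n=7: ⌈2079/728⌉−⌈1830/728⌉ = 3−3 = 0
n=8: ⌈2328/728⌉−⌈2079/728⌉ = 4−3 = 1  ← one
n=9: ⌈2577/728⌉−⌈2328/728⌉ = 4−4 = 0
n=10: ⌈2826/728⌉−⌈2577/728⌉ = 4−4 = 0
n=11: ⌈3075/728⌉−⌈2826/728⌉ = 5−4 = 1  ← one
n=12: ⌈3324/728⌉−⌈3075/728⌉ = 5−5 = 0
n=13: ⌈3573/728⌉−⌈3324/728⌉ = 5−5 = 0
n=14: ⌈3822/728⌉−⌈3573/728⌉ = 6−5 = 1  ← one
n=15: ⌈4071/728⌉−⌈3822/728⌉ = 6−6 = 0
n=16: ⌈4320/728⌉−⌈4071/728⌉ = 6−6 = 0
n=17: ⌈4569/728⌉−⌈4320/728⌉ = 7−6 = 1  ← one
n=18: ⌈4818/728⌉−⌈4569/728⌉ = 7−7 = 0
n=19: ⌈5067/728⌉−⌈4818/728⌉ = 7−7 = 0
n=20: ⌈5316/728⌉−⌈5067/728⌉ = 8−7 = 1  ← one
n=21: ⌈5565/728⌉−⌈5316/728⌉ = 8−8 = 0
n=22: ⌈5814/728⌉−⌈5565/728⌉ = 8−8 = 0
n=23: ⌈6063/728⌉−⌈5814/728⌉ = 9−8 = 1  ← one
positions of the first 8 ones: 2 5 8 11 14 17 20 23


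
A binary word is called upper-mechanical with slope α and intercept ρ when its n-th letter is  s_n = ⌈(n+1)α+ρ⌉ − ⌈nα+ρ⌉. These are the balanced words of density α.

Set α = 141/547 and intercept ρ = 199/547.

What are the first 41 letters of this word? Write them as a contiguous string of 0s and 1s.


n=0: ⌈(1·141+199)/547⌉ − ⌈(0·141+199)/547⌉ = ⌈340/547⌉ − ⌈199/547⌉ = 1 − 1 = 0
n=1: ⌈(2·141+199)/547⌉ − ⌈(1·141+199)/547⌉ = ⌈481/547⌉ − ⌈340/547⌉ = 1 − 1 = 0
n=2: ⌈(3·141+199)/547⌉ − ⌈(2·141+199)/547⌉ = ⌈622/547⌉ − ⌈481/547⌉ = 2 − 1 = 1
n=3: ⌈(4·141+199)/547⌉ − ⌈(3·141+199)/547⌉ = ⌈763/547⌉ − ⌈622/547⌉ = 2 − 2 = 0
n=4: ⌈(5·141+199)/547⌉ − ⌈(4·141+199)/547⌉ = ⌈904/547⌉ − ⌈763/547⌉ = 2 − 2 = 0
n=5: ⌈(6·141+199)/547⌉ − ⌈(5·141+199)/547⌉ = ⌈1045/547⌉ − ⌈904/547⌉ = 2 − 2 = 0
n=6: ⌈(7·141+199)/547⌉ − ⌈(6·141+199)/547⌉ = ⌈1186/547⌉ − ⌈1045/547⌉ = 3 − 2 = 1
n=7: ⌈(8·141+199)/547⌉ − ⌈(7·141+199)/547⌉ = ⌈1327/547⌉ − ⌈1186/547⌉ = 3 − 3 = 0
n=8: ⌈(9·141+199)/547⌉ − ⌈(8·141+199)/547⌉ = ⌈1468/547⌉ − ⌈1327/547⌉ = 3 − 3 = 0
n=9: ⌈(10·141+199)/547⌉ − ⌈(9·141+199)/547⌉ = ⌈1609/547⌉ − ⌈1468/547⌉ = 3 − 3 = 0
n=10: ⌈(11·141+199)/547⌉ − ⌈(10·141+199)/547⌉ = ⌈1750/547⌉ − ⌈1609/547⌉ = 4 − 3 = 1
n=11: ⌈(12·141+199)/547⌉ − ⌈(11·141+199)/547⌉ = ⌈1891/547⌉ − ⌈1750/547⌉ = 4 − 4 = 0
n=12: ⌈(13·141+199)/547⌉ − ⌈(12·141+199)/547⌉ = ⌈2032/547⌉ − ⌈1891/547⌉ = 4 − 4 = 0
n=13: ⌈(14·141+199)/547⌉ − ⌈(13·141+199)/547⌉ = ⌈2173/547⌉ − ⌈2032/547⌉ = 4 − 4 = 0
n=14: ⌈(15·141+199)/547⌉ − ⌈(14·141+199)/547⌉ = ⌈2314/547⌉ − ⌈2173/547⌉ = 5 − 4 = 1
n=15: ⌈(16·141+199)/547⌉ − ⌈(15·141+199)/547⌉ = ⌈2455/547⌉ − ⌈2314/547⌉ = 5 − 5 = 0
n=16: ⌈(17·141+199)/547⌉ − ⌈(16·141+199)/547⌉ = ⌈2596/547⌉ − ⌈2455/547⌉ = 5 − 5 = 0
n=17: ⌈(18·141+199)/547⌉ − ⌈(17·141+199)/547⌉ = ⌈2737/547⌉ − ⌈2596/547⌉ = 6 − 5 = 1
n=18: ⌈(19·141+199)/547⌉ − ⌈(18·141+199)/547⌉ = ⌈2878/547⌉ − ⌈2737/547⌉ = 6 − 6 = 0
n=19: ⌈(20·141+199)/547⌉ − ⌈(19·141+199)/547⌉ = ⌈3019/547⌉ − ⌈2878/547⌉ = 6 − 6 = 0
n=20: ⌈(21·141+199)/547⌉ − ⌈(20·141+199)/547⌉ = ⌈3160/547⌉ − ⌈3019/547⌉ = 6 − 6 = 0
n=21: ⌈(22·141+199)/547⌉ − ⌈(21·141+199)/547⌉ = ⌈3301/547⌉ − ⌈3160/547⌉ = 7 − 6 = 1
n=22: ⌈(23·141+199)/547⌉ − ⌈(22·141+199)/547⌉ = ⌈3442/547⌉ − ⌈3301/547⌉ = 7 − 7 = 0
n=23: ⌈(24·141+199)/547⌉ − ⌈(23·141+199)/547⌉ = ⌈3583/547⌉ − ⌈3442/547⌉ = 7 − 7 = 0
n=24: ⌈(25·141+199)/547⌉ − ⌈(24·141+199)/547⌉ = ⌈3724/547⌉ − ⌈3583/547⌉ = 7 − 7 = 0
n=25: ⌈(26·141+199)/547⌉ − ⌈(25·141+199)/547⌉ = ⌈3865/547⌉ − ⌈3724/547⌉ = 8 − 7 = 1
n=26: ⌈(27·141+199)/547⌉ − ⌈(26·141+199)/547⌉ = ⌈4006/547⌉ − ⌈3865/547⌉ = 8 − 8 = 0
n=27: ⌈(28·141+199)/547⌉ − ⌈(27·141+199)/547⌉ = ⌈4147/547⌉ − ⌈4006/547⌉ = 8 − 8 = 0
n=28: ⌈(29·141+199)/547⌉ − ⌈(28·141+199)/547⌉ = ⌈4288/547⌉ − ⌈4147/547⌉ = 8 − 8 = 0
n=29: ⌈(30·141+199)/547⌉ − ⌈(29·141+199)/547⌉ = ⌈4429/547⌉ − ⌈4288/547⌉ = 9 − 8 = 1
n=30: ⌈(31·141+199)/547⌉ − ⌈(30·141+199)/547⌉ = ⌈4570/547⌉ − ⌈4429/547⌉ = 9 − 9 = 0
n=31: ⌈(32·141+199)/547⌉ − ⌈(31·141+199)/547⌉ = ⌈4711/547⌉ − ⌈4570/547⌉ = 9 − 9 = 0
n=32: ⌈(33·141+199)/547⌉ − ⌈(32·141+199)/547⌉ = ⌈4852/547⌉ − ⌈4711/547⌉ = 9 − 9 = 0
n=33: ⌈(34·141+199)/547⌉ − ⌈(33·141+199)/547⌉ = ⌈4993/547⌉ − ⌈4852/547⌉ = 10 − 9 = 1
n=34: ⌈(35·141+199)/547⌉ − ⌈(34·141+199)/547⌉ = ⌈5134/547⌉ − ⌈4993/547⌉ = 10 − 10 = 0
n=35: ⌈(36·141+199)/547⌉ − ⌈(35·141+199)/547⌉ = ⌈5275/547⌉ − ⌈5134/547⌉ = 10 − 10 = 0
n=36: ⌈(37·141+199)/547⌉ − ⌈(36·141+199)/547⌉ = ⌈5416/547⌉ − ⌈5275/547⌉ = 10 − 10 = 0
n=37: ⌈(38·141+199)/547⌉ − ⌈(37·141+199)/547⌉ = ⌈5557/547⌉ − ⌈5416/547⌉ = 11 − 10 = 1
n=38: ⌈(39·141+199)/547⌉ − ⌈(38·141+199)/547⌉ = ⌈5698/547⌉ − ⌈5557/547⌉ = 11 − 11 = 0
n=39: ⌈(40·141+199)/547⌉ − ⌈(39·141+199)/547⌉ = ⌈5839/547⌉ − ⌈5698/547⌉ = 11 − 11 = 0
n=40: ⌈(41·141+199)/547⌉ − ⌈(40·141+199)/547⌉ = ⌈5980/547⌉ − ⌈5839/547⌉ = 11 − 11 = 0

00100010001000100100010001000100010001000


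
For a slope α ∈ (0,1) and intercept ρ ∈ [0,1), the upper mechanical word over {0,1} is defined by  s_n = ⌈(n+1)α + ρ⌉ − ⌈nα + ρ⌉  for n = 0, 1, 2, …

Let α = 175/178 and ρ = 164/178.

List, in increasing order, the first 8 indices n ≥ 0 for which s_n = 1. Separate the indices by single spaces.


0 1 2 3 4 5 6 7

n=0: ⌈339/178⌉−⌈164/178⌉ = 2−1 = 1  ← one
n=1: ⌈514/178⌉−⌈339/178⌉ = 3−2 = 1  ← one
n=2: ⌈689/178⌉−⌈514/178⌉ = 4−3 = 1  ← one
n=3: ⌈864/178⌉−⌈689/178⌉ = 5−4 = 1  ← one
n=4: ⌈1039/178⌉−⌈864/178⌉ = 6−5 = 1  ← one
n=5: ⌈1214/178⌉−⌈1039/178⌉ = 7−6 = 1  ← one
n=6: ⌈1389/178⌉−⌈1214/178⌉ = 8−7 = 1  ← one
n=7: ⌈1564/178⌉−⌈1389/178⌉ = 9−8 = 1  ← one
positions of the first 8 ones: 0 1 2 3 4 5 6 7


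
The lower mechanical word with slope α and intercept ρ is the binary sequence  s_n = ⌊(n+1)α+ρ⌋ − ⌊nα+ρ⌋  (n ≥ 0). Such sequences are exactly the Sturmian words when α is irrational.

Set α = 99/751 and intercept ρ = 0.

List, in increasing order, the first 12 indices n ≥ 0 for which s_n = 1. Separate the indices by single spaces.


n=0: ⌊99/751⌋−⌊0/751⌋ = 0−0 = 0
n=1: ⌊198/751⌋−⌊99/751⌋ = 0−0 = 0
  …
n=7: ⌊792/751⌋−⌊693/751⌋ = 1−0 = 1  ← one
n=8: ⌊891/751⌋−⌊792/751⌋ = 1−1 = 0
n=9: ⌊990/751⌋−⌊891/751⌋ = 1−1 = 0
  …
n=15: ⌊1584/751⌋−⌊1485/751⌋ = 2−1 = 1  ← one
n=16: ⌊1683/751⌋−⌊1584/751⌋ = 2−2 = 0
n=17: ⌊1782/751⌋−⌊1683/751⌋ = 2−2 = 0
  …
n=22: ⌊2277/751⌋−⌊2178/751⌋ = 3−2 = 1  ← one
n=23: ⌊2376/751⌋−⌊2277/751⌋ = 3−3 = 0
n=24: ⌊2475/751⌋−⌊2376/751⌋ = 3−3 = 0
  …
n=30: ⌊3069/751⌋−⌊2970/751⌋ = 4−3 = 1  ← one
n=31: ⌊3168/751⌋−⌊3069/751⌋ = 4−4 = 0
n=32: ⌊3267/751⌋−⌊3168/751⌋ = 4−4 = 0
  …
n=37: ⌊3762/751⌋−⌊3663/751⌋ = 5−4 = 1  ← one
n=38: ⌊3861/751⌋−⌊3762/751⌋ = 5−5 = 0
n=39: ⌊3960/751⌋−⌊3861/751⌋ = 5−5 = 0
  …
n=45: ⌊4554/751⌋−⌊4455/751⌋ = 6−5 = 1  ← one
n=46: ⌊4653/751⌋−⌊4554/751⌋ = 6−6 = 0
n=47: ⌊4752/751⌋−⌊4653/751⌋ = 6−6 = 0
  …
n=53: ⌊5346/751⌋−⌊5247/751⌋ = 7−6 = 1  ← one
n=54: ⌊5445/751⌋−⌊5346/751⌋ = 7−7 = 0
n=55: ⌊5544/751⌋−⌊5445/751⌋ = 7−7 = 0
  …
n=60: ⌊6039/751⌋−⌊5940/751⌋ = 8−7 = 1  ← one
n=61: ⌊6138/751⌋−⌊6039/751⌋ = 8−8 = 0
n=62: ⌊6237/751⌋−⌊6138/751⌋ = 8−8 = 0
  …
n=68: ⌊6831/751⌋−⌊6732/751⌋ = 9−8 = 1  ← one
n=69: ⌊6930/751⌋−⌊6831/751⌋ = 9−9 = 0
n=70: ⌊7029/751⌋−⌊6930/751⌋ = 9−9 = 0
  …
n=75: ⌊7524/751⌋−⌊7425/751⌋ = 10−9 = 1  ← one
n=76: ⌊7623/751⌋−⌊7524/751⌋ = 10−10 = 0
n=77: ⌊7722/751⌋−⌊7623/751⌋ = 10−10 = 0
  …
n=83: ⌊8316/751⌋−⌊8217/751⌋ = 11−10 = 1  ← one
n=84: ⌊8415/751⌋−⌊8316/751⌋ = 11−11 = 0
n=85: ⌊8514/751⌋−⌊8415/751⌋ = 11−11 = 0
  …
n=91: ⌊9108/751⌋−⌊9009/751⌋ = 12−11 = 1  ← one
positions of the first 12 ones: 7 15 22 30 37 45 53 60 68 75 83 91

7 15 22 30 37 45 53 60 68 75 83 91
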